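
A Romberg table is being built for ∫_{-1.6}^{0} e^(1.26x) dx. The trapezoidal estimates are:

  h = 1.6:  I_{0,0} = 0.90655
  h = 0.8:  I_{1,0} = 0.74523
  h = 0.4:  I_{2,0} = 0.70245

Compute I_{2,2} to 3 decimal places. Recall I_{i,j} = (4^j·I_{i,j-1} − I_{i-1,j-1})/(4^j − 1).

0.688

I_{1,1} = 0.74523 + (0.74523 − 0.90655)/3 = 0.69146
I_{2,1} = 0.70245 + (0.70245 − 0.74523)/3 = 0.68819
I_{2,2} = (16·0.68819 − 0.69146) / 15 = 0.68797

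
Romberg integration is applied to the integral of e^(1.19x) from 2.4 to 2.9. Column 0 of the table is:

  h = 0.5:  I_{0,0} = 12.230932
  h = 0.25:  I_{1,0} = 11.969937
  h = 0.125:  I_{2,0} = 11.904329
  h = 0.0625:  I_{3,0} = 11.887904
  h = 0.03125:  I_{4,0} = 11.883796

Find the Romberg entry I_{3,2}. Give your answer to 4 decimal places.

Richardson extrapolation on the trapezoidal column (denominator 4−1=3):
I_{2,1} = 11.904329 + (11.904329 − 11.969937)/3 = 11.882460
I_{3,1} = (4·11.887904 − 11.904329) / 3 = 11.882429
I_{3,2} = 11.882429 + (11.882429 − 11.882460)/15 = 11.882427
(Column j=1 coincides with Simpson's rule on the same nodes.)

11.8824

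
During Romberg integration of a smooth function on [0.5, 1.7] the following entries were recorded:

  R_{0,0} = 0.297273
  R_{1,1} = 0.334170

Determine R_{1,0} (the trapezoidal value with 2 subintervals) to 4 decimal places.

0.3249

From R_{1,1} = (4·R_{1,0} − R_{0,0})/3, solve for R_{1,0}:
4·R_{1,0} = 3·0.334170 + 0.297273 = 1.299783
R_{1,0} = 0.324946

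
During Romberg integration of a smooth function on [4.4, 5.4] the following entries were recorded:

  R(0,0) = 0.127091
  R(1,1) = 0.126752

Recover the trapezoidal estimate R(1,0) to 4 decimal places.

0.1268

From R(1,1) = (4·R(1,0) − R(0,0))/3, solve for R(1,0):
4·R(1,0) = 3·0.126752 + 0.127091 = 0.507347
R(1,0) = 0.126837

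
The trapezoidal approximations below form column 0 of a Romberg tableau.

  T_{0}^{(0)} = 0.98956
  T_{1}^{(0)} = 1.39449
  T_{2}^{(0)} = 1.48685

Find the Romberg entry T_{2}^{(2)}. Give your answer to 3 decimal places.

1.517

Richardson extrapolation on the trapezoidal column (denominator 4−1=3):
T_{1}^{(1)} = 1.39449 + (1.39449 − 0.98956)/3 = 1.52947
T_{2}^{(1)} = (4·1.48685 − 1.39449) / 3 = 1.51764
T_{2}^{(2)} = 1.51764 + (1.51764 − 1.52947)/15 = 1.51685
(Column j=1 coincides with Simpson's rule on the same nodes.)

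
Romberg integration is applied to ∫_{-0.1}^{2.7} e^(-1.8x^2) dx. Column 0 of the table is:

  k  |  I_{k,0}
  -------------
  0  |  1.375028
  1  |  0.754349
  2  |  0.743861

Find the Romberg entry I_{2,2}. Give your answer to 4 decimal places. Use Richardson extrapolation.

0.7532

Richardson extrapolation on the trapezoidal column (denominator 4−1=3):
I_{1,1} = (4·0.754349 − 1.375028) / 3 = 0.547456
I_{2,1} = (4·0.743861 − 0.754349) / 3 = 0.740365
I_{2,2} = (16·0.740365 − 0.547456) / 15 = 0.753226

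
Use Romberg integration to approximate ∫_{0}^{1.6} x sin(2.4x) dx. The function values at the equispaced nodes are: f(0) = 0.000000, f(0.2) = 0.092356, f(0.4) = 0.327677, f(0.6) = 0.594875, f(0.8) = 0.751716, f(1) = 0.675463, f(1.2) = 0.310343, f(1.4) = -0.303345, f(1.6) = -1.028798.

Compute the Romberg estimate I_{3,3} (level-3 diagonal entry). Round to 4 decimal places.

I_{0,0} (trapezoid, 1 panel, h=1.6000): -0.823038
I_{1,0} (trapezoid, 2 panels, h=0.8000): 0.189854
I_{2,0} (trapezoid, 4 panels, h=0.4000): 0.350135
I_{3,0} (trapezoid, 8 panels, h=0.2000): 0.386937
I_{1,1} = 0.189854 + (0.189854 − (-0.823038))/3 = 0.527485
I_{2,1} = 0.350135 + (0.350135 − 0.189854)/3 = 0.403562
I_{3,1} = 0.386937 + (0.386937 − 0.350135)/3 = 0.399204
I_{2,2} = 0.403562 + (0.403562 − 0.527485)/15 = 0.395300
I_{3,2} = 0.399204 + (0.399204 − 0.403562)/15 = 0.398913
I_{3,3} = 0.398913 + (0.398913 − 0.395300)/63 = 0.398970

0.3990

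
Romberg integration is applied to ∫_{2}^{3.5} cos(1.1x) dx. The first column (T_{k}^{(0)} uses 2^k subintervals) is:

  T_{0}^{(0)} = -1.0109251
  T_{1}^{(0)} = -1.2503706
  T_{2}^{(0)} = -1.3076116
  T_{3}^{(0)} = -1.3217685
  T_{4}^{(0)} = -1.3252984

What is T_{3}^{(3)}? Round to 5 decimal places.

-1.32647

T_{1}^{(1)} = (4·(-1.2503706) − (-1.0109251)) / 3 = -1.3301858
T_{2}^{(1)} = (4·(-1.3076116) − (-1.2503706)) / 3 = -1.3266919
T_{3}^{(1)} = (4·(-1.3217685) − (-1.3076116)) / 3 = -1.3264875
T_{2}^{(2)} = -1.3266919 + (-1.3266919 − (-1.3301858))/15 = -1.3264590
T_{3}^{(2)} = -1.3264875 + (-1.3264875 − (-1.3266919))/15 = -1.3264739
T_{3}^{(3)} = (64·(-1.3264739) − (-1.3264590)) / 63 = -1.3264741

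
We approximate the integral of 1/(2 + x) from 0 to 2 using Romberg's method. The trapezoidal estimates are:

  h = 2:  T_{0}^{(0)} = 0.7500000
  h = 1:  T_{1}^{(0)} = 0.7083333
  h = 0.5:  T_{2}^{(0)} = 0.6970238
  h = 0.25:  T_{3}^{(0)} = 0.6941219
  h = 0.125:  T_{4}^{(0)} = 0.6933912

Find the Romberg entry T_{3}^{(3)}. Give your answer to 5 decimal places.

T_{1}^{(1)} = (4·0.7083333 − 0.7500000) / 3 = 0.6944444
T_{2}^{(1)} = 0.6970238 + (0.6970238 − 0.7083333)/3 = 0.6932540
T_{3}^{(1)} = 0.6941219 + (0.6941219 − 0.6970238)/3 = 0.6931546
T_{2}^{(2)} = (16·0.6932540 − 0.6944444) / 15 = 0.6931746
T_{3}^{(2)} = 0.6931546 + (0.6931546 − 0.6932540)/15 = 0.6931480
T_{3}^{(3)} = 0.6931480 + (0.6931480 − 0.6931746)/63 = 0.6931476

0.69315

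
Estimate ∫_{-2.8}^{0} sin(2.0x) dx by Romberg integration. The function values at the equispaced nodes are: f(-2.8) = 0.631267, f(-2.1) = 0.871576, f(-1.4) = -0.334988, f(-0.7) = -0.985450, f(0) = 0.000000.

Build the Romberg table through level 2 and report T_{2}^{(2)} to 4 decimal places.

T_{0}^{(0)} (trapezoid, 1 panel, h=2.8000): 0.883774
T_{1}^{(0)} (trapezoid, 2 panels, h=1.4000): -0.027096
T_{2}^{(0)} (trapezoid, 4 panels, h=0.7000): -0.093260
T_{1}^{(1)} = -0.027096 + (-0.027096 − 0.883774)/3 = -0.330719
T_{2}^{(1)} = -0.093260 + (-0.093260 − (-0.027096))/3 = -0.115315
T_{2}^{(2)} = -0.115315 + (-0.115315 − (-0.330719))/15 = -0.100955

-0.1010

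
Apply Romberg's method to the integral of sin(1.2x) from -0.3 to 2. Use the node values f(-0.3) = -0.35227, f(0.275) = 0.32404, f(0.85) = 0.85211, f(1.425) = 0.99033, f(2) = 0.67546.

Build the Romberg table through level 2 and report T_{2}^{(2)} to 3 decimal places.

1.394

T_{0}^{(0)} (trapezoid, 1 panel, h=2.3000): 0.37167
T_{1}^{(0)} (trapezoid, 2 panels, h=1.1500): 1.16576
T_{2}^{(0)} (trapezoid, 4 panels, h=0.5750): 1.33864
T_{1}^{(1)} = 1.16576 + (1.16576 − 0.37167)/3 = 1.43046
T_{2}^{(1)} = 1.33864 + (1.33864 − 1.16576)/3 = 1.39627
T_{2}^{(2)} = 1.39627 + (1.39627 − 1.43046)/15 = 1.39399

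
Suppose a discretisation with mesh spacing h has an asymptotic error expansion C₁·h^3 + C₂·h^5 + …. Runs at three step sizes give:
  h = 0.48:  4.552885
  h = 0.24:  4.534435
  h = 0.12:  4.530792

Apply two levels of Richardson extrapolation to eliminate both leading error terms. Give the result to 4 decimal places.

First eliminate the h^3 term (factor 2^3 = 8):
  B₁ = (8·4.534435 − 4.552885)/7 = 4.531799
  B₂ = (8·4.530792 − 4.534435)/7 = 4.530272
Then eliminate the h^5 term (factor 2^5 = 32):
  (32·4.530272 − 4.531799)/31 = 4.530223

4.5302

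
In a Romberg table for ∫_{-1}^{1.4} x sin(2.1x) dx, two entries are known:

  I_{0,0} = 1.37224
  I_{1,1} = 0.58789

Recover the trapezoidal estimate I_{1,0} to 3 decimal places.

From I_{1,1} = (4·I_{1,0} − I_{0,0})/3, solve for I_{1,0}:
4·I_{1,0} = 3·0.58789 + 1.37224 = 3.13591
I_{1,0} = 0.78398

0.784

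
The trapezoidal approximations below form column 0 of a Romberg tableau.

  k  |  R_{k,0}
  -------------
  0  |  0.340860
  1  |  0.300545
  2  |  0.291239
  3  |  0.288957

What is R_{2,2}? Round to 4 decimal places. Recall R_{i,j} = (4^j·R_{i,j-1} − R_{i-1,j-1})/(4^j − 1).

0.2882

R_{1,1} = 0.300545 + (0.300545 − 0.340860)/3 = 0.287107
R_{2,1} = (4·0.291239 − 0.300545) / 3 = 0.288137
R_{2,2} = (16·0.288137 − 0.287107) / 15 = 0.288206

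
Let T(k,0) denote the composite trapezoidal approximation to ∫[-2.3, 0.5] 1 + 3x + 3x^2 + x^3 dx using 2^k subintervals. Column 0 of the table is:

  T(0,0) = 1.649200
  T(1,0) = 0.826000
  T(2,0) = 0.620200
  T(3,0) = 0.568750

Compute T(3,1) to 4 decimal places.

0.5516

Richardson extrapolation on the trapezoidal column (denominator 4−1=3):
T(3,1) = (4·0.568750 − 0.620200) / 3 = 0.551600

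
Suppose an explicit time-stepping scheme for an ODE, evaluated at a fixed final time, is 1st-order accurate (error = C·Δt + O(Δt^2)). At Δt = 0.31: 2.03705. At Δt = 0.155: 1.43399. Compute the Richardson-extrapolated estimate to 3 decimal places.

0.831

The leading error scales as Δt; refining by a factor of 2 reduces it by 2^1 = 2.
Extrapolated value = (2·A(Δt/2) − A(Δt)) / (2 − 1)
= (2·1.43399 − 2.03705) / 1
= 0.83093 / 1 = 0.83093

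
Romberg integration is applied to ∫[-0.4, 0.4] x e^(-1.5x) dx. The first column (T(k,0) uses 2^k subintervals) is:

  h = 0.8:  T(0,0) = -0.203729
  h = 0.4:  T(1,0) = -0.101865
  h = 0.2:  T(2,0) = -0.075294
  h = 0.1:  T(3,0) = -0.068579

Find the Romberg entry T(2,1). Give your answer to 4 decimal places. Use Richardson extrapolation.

-0.0664

Richardson extrapolation on the trapezoidal column (denominator 4−1=3):
T(2,1) = (4·(-0.075294) − (-0.101865)) / 3 = -0.066437
(Column j=1 coincides with Simpson's rule on the same nodes.)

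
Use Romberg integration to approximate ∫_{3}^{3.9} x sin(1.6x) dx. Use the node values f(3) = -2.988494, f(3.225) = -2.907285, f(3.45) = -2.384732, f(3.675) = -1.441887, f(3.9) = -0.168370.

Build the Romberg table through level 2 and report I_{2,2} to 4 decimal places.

I_{0,0} (trapezoid, 1 panel, h=0.9000): -1.420589
I_{1,0} (trapezoid, 2 panels, h=0.4500): -1.783424
I_{2,0} (trapezoid, 4 panels, h=0.2250): -1.870276
I_{1,1} = -1.783424 + (-1.783424 − (-1.420589))/3 = -1.904369
I_{2,1} = -1.870276 + (-1.870276 − (-1.783424))/3 = -1.899227
I_{2,2} = -1.899227 + (-1.899227 − (-1.904369))/15 = -1.898884

-1.8989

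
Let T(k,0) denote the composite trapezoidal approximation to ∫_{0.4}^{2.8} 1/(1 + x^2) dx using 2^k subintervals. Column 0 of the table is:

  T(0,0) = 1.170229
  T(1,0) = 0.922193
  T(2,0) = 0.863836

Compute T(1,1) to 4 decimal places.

T(1,1) = 0.922193 + (0.922193 − 1.170229)/3 = 0.839514

0.8395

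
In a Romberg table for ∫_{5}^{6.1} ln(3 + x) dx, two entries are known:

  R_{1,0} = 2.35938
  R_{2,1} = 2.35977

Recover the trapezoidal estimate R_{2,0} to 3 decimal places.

2.360

From R_{2,1} = (4·R_{2,0} − R_{1,0})/3, solve for R_{2,0}:
4·R_{2,0} = 3·2.35977 + 2.35938 = 9.43869
R_{2,0} = 2.35967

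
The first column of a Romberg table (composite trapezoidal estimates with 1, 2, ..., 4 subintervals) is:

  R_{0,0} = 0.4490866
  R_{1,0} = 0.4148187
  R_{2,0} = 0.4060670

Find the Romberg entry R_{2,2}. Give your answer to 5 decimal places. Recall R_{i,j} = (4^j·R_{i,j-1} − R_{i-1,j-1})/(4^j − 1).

Richardson extrapolation on the trapezoidal column (denominator 4−1=3):
R_{1,1} = 0.4148187 + (0.4148187 − 0.4490866)/3 = 0.4033961
R_{2,1} = (4·0.4060670 − 0.4148187) / 3 = 0.4031498
R_{2,2} = 0.4031498 + (0.4031498 − 0.4033961)/15 = 0.4031334
(Column j=1 coincides with Simpson's rule on the same nodes.)

0.40313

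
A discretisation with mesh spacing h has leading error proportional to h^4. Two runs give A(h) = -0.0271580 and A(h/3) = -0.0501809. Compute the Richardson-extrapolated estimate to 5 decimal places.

The leading error scales as h^4; refining by a factor of 3 reduces it by 3^4 = 81.
Extrapolated value = (81·A(h/3) − A(h)) / (81 − 1)
= (81·(-0.0501809) − (-0.0271580)) / 80
= -4.0374949 / 80 = -0.0504687

-0.05047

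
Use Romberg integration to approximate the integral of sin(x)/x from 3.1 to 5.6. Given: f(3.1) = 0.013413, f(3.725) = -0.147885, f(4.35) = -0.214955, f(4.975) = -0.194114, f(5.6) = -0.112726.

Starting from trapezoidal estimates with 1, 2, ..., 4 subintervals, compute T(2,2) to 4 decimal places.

T(0,0) (trapezoid, 1 panel, h=2.5000): -0.124141
T(1,0) (trapezoid, 2 panels, h=1.2500): -0.330764
T(2,0) (trapezoid, 4 panels, h=0.6250): -0.379132
T(1,1) = -0.330764 + (-0.330764 − (-0.124141))/3 = -0.399638
T(2,1) = -0.379132 + (-0.379132 − (-0.330764))/3 = -0.395255
T(2,2) = -0.395255 + (-0.395255 − (-0.399638))/15 = -0.394963

-0.3950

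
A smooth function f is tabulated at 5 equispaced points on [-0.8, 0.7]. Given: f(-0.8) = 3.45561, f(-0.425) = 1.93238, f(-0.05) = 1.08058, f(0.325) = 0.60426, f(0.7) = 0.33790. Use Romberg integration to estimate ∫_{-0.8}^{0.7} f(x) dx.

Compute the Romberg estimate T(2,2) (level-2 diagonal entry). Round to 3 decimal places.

2.012

T(0,0) (trapezoid, 1 panel, h=1.5000): 2.84513
T(1,0) (trapezoid, 2 panels, h=0.7500): 2.23300
T(2,0) (trapezoid, 4 panels, h=0.3750): 2.06774
T(1,1) = 2.23300 + (2.23300 − 2.84513)/3 = 2.02896
T(2,1) = 2.06774 + (2.06774 − 2.23300)/3 = 2.01265
T(2,2) = 2.01265 + (2.01265 − 2.02896)/15 = 2.01156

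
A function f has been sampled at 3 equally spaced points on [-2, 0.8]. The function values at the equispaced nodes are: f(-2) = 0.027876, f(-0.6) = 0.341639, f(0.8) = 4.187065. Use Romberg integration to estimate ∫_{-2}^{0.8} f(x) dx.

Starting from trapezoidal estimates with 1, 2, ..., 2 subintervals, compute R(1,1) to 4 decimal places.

R(0,0) (trapezoid, 1 panel, h=2.8000): 5.900917
R(1,0) (trapezoid, 2 panels, h=1.4000): 3.428753
R(1,1) = 3.428753 + (3.428753 − 5.900917)/3 = 2.604698

2.6047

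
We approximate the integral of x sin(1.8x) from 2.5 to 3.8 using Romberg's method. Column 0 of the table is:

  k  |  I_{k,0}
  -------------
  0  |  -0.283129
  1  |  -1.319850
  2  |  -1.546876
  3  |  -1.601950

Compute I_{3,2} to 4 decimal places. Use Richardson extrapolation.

-1.6202

Richardson extrapolation on the trapezoidal column (denominator 4−1=3):
I_{2,1} = -1.546876 + (-1.546876 − (-1.319850))/3 = -1.622551
I_{3,1} = -1.601950 + (-1.601950 − (-1.546876))/3 = -1.620308
I_{3,2} = -1.620308 + (-1.620308 − (-1.622551))/15 = -1.620158
(Column j=1 coincides with Simpson's rule on the same nodes.)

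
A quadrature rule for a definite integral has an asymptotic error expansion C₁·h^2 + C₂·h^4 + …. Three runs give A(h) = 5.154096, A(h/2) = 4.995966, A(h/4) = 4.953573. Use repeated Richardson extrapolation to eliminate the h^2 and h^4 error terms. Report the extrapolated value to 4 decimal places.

First eliminate the h^2 term (factor 2^2 = 4):
  B₁ = (4·4.995966 − 5.154096)/3 = 4.943256
  B₂ = (4·4.953573 − 4.995966)/3 = 4.939442
Then eliminate the h^4 term (factor 2^4 = 16):
  (16·4.939442 − 4.943256)/15 = 4.939188

4.9392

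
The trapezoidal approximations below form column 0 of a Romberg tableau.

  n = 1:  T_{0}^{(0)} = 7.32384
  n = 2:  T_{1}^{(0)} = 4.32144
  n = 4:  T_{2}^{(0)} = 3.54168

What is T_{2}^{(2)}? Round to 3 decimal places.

3.279

T_{1}^{(1)} = (4·4.32144 − 7.32384) / 3 = 3.32064
T_{2}^{(1)} = 3.54168 + (3.54168 − 4.32144)/3 = 3.28176
T_{2}^{(2)} = 3.28176 + (3.28176 − 3.32064)/15 = 3.27917
(Column j=1 coincides with Simpson's rule on the same nodes.)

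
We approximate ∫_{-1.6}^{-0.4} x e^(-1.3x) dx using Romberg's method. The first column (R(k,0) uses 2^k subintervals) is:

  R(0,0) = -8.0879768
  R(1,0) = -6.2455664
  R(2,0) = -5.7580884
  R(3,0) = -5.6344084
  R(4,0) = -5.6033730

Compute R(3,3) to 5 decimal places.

Richardson extrapolation on the trapezoidal column (denominator 4−1=3):
R(1,1) = -6.2455664 + (-6.2455664 − (-8.0879768))/3 = -5.6314296
R(2,1) = -5.7580884 + (-5.7580884 − (-6.2455664))/3 = -5.5955957
R(3,1) = -5.6344084 + (-5.6344084 − (-5.7580884))/3 = -5.5931817
R(2,2) = (16·(-5.5955957) − (-5.6314296)) / 15 = -5.5932068
R(3,2) = (16·(-5.5931817) − (-5.5955957)) / 15 = -5.5930208
R(3,3) = (64·(-5.5930208) − (-5.5932068)) / 63 = -5.5930178

-5.59302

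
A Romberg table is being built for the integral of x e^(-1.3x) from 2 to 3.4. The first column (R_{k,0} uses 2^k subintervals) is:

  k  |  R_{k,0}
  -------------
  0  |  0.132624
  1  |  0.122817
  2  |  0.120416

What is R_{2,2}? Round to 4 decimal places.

Richardson extrapolation on the trapezoidal column (denominator 4−1=3):
R_{1,1} = (4·0.122817 − 0.132624) / 3 = 0.119548
R_{2,1} = 0.120416 + (0.120416 − 0.122817)/3 = 0.119616
R_{2,2} = (16·0.119616 − 0.119548) / 15 = 0.119621

0.1196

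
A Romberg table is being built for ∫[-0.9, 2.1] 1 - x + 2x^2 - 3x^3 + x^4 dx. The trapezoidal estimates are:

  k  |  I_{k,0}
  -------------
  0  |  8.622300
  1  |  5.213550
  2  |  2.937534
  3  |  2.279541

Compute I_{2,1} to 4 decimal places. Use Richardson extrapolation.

2.1789

I_{2,1} = 2.937534 + (2.937534 − 5.213550)/3 = 2.178862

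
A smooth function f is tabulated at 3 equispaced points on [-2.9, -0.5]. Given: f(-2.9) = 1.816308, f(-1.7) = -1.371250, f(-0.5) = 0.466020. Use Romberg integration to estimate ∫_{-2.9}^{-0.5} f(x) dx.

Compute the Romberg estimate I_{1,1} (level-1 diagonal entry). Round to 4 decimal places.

-1.2811

I_{0,0} (trapezoid, 1 panel, h=2.4000): 2.738794
I_{1,0} (trapezoid, 2 panels, h=1.2000): -0.276103
I_{1,1} = -0.276103 + (-0.276103 − 2.738794)/3 = -1.281069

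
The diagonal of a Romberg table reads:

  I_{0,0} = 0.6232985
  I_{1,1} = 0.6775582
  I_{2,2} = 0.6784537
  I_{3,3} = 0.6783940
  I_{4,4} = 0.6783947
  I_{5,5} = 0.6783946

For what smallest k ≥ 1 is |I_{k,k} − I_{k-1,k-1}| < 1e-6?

k = 4

|I_{1,1} − I_{0,0}| = 0.0542597 ≥ 1e-6
|I_{2,2} − I_{1,1}| = 0.0008955 ≥ 1e-6
|I_{3,3} − I_{2,2}| = 0.0000597 ≥ 1e-6
|I_{4,4} − I_{3,3}| = 0.0000007 < 1e-6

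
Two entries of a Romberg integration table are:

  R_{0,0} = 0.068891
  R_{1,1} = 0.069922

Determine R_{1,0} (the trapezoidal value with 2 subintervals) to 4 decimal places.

From R_{1,1} = (4·R_{1,0} − R_{0,0})/3, solve for R_{1,0}:
4·R_{1,0} = 3·0.069922 + 0.068891 = 0.278657
R_{1,0} = 0.069664

0.0697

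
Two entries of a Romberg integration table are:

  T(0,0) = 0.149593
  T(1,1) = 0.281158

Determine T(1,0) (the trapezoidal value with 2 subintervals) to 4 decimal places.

From T(1,1) = (4·T(1,0) − T(0,0))/3, solve for T(1,0):
4·T(1,0) = 3·0.281158 + 0.149593 = 0.993067
T(1,0) = 0.248267

0.2483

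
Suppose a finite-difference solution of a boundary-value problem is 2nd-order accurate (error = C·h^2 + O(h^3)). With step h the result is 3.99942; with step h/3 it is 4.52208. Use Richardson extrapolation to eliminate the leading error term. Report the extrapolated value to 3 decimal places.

The leading error scales as h^2; refining by a factor of 3 reduces it by 3^2 = 9.
Extrapolated value = (9·A(h/3) − A(h)) / (9 − 1)
= (9·4.52208 − 3.99942) / 8
= 36.69930 / 8 = 4.58741

4.587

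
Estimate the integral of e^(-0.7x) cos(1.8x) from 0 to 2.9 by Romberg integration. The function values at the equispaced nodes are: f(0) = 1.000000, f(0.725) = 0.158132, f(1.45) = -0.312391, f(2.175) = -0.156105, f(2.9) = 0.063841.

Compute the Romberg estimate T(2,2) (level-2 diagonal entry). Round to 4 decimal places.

0.1213

T(0,0) (trapezoid, 1 panel, h=2.9000): 1.542569
T(1,0) (trapezoid, 2 panels, h=1.4500): 0.318318
T(2,0) (trapezoid, 4 panels, h=0.7250): 0.160628
T(1,1) = 0.318318 + (0.318318 − 1.542569)/3 = -0.089766
T(2,1) = 0.160628 + (0.160628 − 0.318318)/3 = 0.108065
T(2,2) = 0.108065 + (0.108065 − (-0.089766))/15 = 0.121254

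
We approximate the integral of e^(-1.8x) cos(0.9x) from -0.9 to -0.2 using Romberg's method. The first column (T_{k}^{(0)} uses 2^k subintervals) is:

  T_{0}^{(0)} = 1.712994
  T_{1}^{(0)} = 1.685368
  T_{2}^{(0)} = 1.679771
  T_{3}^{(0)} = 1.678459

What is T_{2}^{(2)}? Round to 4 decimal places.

1.6780

Richardson extrapolation on the trapezoidal column (denominator 4−1=3):
T_{1}^{(1)} = 1.685368 + (1.685368 − 1.712994)/3 = 1.676159
T_{2}^{(1)} = (4·1.679771 − 1.685368) / 3 = 1.677905
T_{2}^{(2)} = (16·1.677905 − 1.676159) / 15 = 1.678021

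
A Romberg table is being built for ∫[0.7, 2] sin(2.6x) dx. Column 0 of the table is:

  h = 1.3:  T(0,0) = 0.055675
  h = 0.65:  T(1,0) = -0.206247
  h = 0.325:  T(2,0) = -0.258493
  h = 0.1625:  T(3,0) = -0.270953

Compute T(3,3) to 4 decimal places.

Richardson extrapolation on the trapezoidal column (denominator 4−1=3):
T(1,1) = -0.206247 + (-0.206247 − 0.055675)/3 = -0.293554
T(2,1) = -0.258493 + (-0.258493 − (-0.206247))/3 = -0.275908
T(3,1) = -0.270953 + (-0.270953 − (-0.258493))/3 = -0.275106
T(2,2) = (16·(-0.275908) − (-0.293554)) / 15 = -0.274732
T(3,2) = (16·(-0.275106) − (-0.275908)) / 15 = -0.275053
T(3,3) = -0.275053 + (-0.275053 − (-0.274732))/63 = -0.275058

-0.2751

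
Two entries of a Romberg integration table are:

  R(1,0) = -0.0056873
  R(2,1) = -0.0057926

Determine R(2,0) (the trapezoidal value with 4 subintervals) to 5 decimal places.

From R(2,1) = (4·R(2,0) − R(1,0))/3, solve for R(2,0):
4·R(2,0) = 3·(-0.0057926) + (-0.0056873) = -0.0230651
R(2,0) = -0.0057663

-0.00577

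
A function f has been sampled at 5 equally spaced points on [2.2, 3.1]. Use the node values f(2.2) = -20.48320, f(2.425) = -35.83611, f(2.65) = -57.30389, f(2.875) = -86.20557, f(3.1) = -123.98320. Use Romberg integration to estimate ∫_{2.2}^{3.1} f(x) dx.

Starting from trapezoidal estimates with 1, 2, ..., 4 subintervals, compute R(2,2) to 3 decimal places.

R(0,0) (trapezoid, 1 panel, h=0.9000): -65.00988
R(1,0) (trapezoid, 2 panels, h=0.4500): -58.29169
R(2,0) (trapezoid, 4 panels, h=0.2250): -56.60522
R(1,1) = -58.29169 + (-58.29169 − (-65.00988))/3 = -56.05229
R(2,1) = -56.60522 + (-56.60522 − (-58.29169))/3 = -56.04306
R(2,2) = -56.04306 + (-56.04306 − (-56.05229))/15 = -56.04244

-56.042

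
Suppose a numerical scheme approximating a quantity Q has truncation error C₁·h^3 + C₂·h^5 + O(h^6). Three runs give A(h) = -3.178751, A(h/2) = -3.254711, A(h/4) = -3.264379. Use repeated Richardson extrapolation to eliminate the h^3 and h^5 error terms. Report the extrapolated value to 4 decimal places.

-3.2658

First eliminate the h^3 term (factor 2^3 = 8):
  B₁ = (8·(-3.254711) − (-3.178751))/7 = -3.265562
  B₂ = (8·(-3.264379) − (-3.254711))/7 = -3.265760
Then eliminate the h^5 term (factor 2^5 = 32):
  (32·(-3.265760) − (-3.265562))/31 = -3.265766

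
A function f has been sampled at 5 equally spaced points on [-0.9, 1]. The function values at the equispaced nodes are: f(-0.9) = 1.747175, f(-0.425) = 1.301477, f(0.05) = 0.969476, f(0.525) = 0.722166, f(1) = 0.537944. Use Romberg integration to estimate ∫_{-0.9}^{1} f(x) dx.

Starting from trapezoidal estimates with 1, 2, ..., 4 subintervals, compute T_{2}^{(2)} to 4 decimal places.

1.9504

T_{0}^{(0)} (trapezoid, 1 panel, h=1.9000): 2.170863
T_{1}^{(0)} (trapezoid, 2 panels, h=0.9500): 2.006434
T_{2}^{(0)} (trapezoid, 4 panels, h=0.4750): 1.964447
T_{1}^{(1)} = 2.006434 + (2.006434 − 2.170863)/3 = 1.951624
T_{2}^{(1)} = 1.964447 + (1.964447 − 2.006434)/3 = 1.950451
T_{2}^{(2)} = 1.950451 + (1.950451 − 1.951624)/15 = 1.950373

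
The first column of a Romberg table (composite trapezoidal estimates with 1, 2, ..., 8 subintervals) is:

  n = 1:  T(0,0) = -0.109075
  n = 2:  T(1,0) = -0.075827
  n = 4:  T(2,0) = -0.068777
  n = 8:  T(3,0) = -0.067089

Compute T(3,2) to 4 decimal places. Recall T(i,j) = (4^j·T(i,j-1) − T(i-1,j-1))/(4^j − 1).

Richardson extrapolation on the trapezoidal column (denominator 4−1=3):
T(2,1) = (4·(-0.068777) − (-0.075827)) / 3 = -0.066427
T(3,1) = -0.067089 + (-0.067089 − (-0.068777))/3 = -0.066526
T(3,2) = (16·(-0.066526) − (-0.066427)) / 15 = -0.066533

-0.0665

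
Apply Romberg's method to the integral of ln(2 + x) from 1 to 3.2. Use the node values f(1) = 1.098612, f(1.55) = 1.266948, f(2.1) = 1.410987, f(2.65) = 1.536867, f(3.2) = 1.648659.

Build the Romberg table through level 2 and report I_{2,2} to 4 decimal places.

I_{0,0} (trapezoid, 1 panel, h=2.2000): 3.021998
I_{1,0} (trapezoid, 2 panels, h=1.1000): 3.063085
I_{2,0} (trapezoid, 4 panels, h=0.5500): 3.073641
I_{1,1} = 3.063085 + (3.063085 − 3.021998)/3 = 3.076781
I_{2,1} = 3.073641 + (3.073641 − 3.063085)/3 = 3.077160
I_{2,2} = 3.077160 + (3.077160 − 3.076781)/15 = 3.077185

3.0772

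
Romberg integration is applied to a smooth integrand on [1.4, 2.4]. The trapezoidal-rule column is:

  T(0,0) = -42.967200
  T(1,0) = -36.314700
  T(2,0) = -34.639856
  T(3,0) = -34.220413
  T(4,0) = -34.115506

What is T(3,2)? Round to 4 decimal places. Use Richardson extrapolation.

-34.0805

Richardson extrapolation on the trapezoidal column (denominator 4−1=3):
T(2,1) = -34.639856 + (-34.639856 − (-36.314700))/3 = -34.081575
T(3,1) = (4·(-34.220413) − (-34.639856)) / 3 = -34.080599
T(3,2) = -34.080599 + (-34.080599 − (-34.081575))/15 = -34.080534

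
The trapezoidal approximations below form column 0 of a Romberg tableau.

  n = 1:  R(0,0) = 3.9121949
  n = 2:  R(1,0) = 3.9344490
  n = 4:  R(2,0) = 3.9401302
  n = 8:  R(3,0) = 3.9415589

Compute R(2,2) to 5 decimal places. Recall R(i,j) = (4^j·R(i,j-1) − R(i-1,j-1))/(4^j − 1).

R(1,1) = 3.9344490 + (3.9344490 − 3.9121949)/3 = 3.9418670
R(2,1) = 3.9401302 + (3.9401302 − 3.9344490)/3 = 3.9420239
R(2,2) = (16·3.9420239 − 3.9418670) / 15 = 3.9420344

3.94203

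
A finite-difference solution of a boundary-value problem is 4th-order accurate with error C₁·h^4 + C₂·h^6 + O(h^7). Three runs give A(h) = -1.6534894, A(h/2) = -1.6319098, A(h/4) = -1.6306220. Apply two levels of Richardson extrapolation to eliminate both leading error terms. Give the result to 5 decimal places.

-1.63054

First eliminate the h^4 term (factor 2^4 = 16):
  B₁ = (16·(-1.6319098) − (-1.6534894))/15 = -1.6304712
  B₂ = (16·(-1.6306220) − (-1.6319098))/15 = -1.6305361
Then eliminate the h^6 term (factor 2^6 = 64):
  (64·(-1.6305361) − (-1.6304712))/63 = -1.6305371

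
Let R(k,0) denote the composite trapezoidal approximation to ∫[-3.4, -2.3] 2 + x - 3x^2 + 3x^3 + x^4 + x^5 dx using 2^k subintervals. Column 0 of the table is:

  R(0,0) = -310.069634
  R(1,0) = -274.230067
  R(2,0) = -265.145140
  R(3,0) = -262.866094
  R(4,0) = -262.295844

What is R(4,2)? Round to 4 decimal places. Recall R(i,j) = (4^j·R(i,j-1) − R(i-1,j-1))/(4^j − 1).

-262.1057

R(3,1) = -262.866094 + (-262.866094 − (-265.145140))/3 = -262.106412
R(4,1) = (4·(-262.295844) − (-262.866094)) / 3 = -262.105761
R(4,2) = (16·(-262.105761) − (-262.106412)) / 15 = -262.105718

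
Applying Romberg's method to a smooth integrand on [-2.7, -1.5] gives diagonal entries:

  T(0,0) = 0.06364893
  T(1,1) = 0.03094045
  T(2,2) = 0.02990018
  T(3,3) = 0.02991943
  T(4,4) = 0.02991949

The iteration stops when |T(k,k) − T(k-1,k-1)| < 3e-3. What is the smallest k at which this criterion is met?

k = 2

|T(1,1) − T(0,0)| = 0.03270848 ≥ 3e-3
|T(2,2) − T(1,1)| = 0.00104027 < 3e-3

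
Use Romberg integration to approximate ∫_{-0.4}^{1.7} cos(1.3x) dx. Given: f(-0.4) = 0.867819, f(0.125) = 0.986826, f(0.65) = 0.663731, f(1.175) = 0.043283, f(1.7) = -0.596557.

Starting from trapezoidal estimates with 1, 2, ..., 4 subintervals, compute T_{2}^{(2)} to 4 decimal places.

0.9993

T_{0}^{(0)} (trapezoid, 1 panel, h=2.1000): 0.284825
T_{1}^{(0)} (trapezoid, 2 panels, h=1.0500): 0.839330
T_{2}^{(0)} (trapezoid, 4 panels, h=0.5250): 0.960472
T_{1}^{(1)} = 0.839330 + (0.839330 − 0.284825)/3 = 1.024165
T_{2}^{(1)} = 0.960472 + (0.960472 − 0.839330)/3 = 1.000853
T_{2}^{(2)} = 1.000853 + (1.000853 − 1.024165)/15 = 0.999299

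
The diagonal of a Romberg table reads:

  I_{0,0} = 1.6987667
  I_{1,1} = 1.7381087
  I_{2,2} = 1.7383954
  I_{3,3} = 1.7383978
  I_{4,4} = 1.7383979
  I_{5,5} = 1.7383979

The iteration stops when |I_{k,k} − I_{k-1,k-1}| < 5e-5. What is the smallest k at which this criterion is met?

|I_{1,1} − I_{0,0}| = 0.0393420 ≥ 5e-5
|I_{2,2} − I_{1,1}| = 0.0002867 ≥ 5e-5
|I_{3,3} − I_{2,2}| = 0.0000024 < 5e-5

k = 3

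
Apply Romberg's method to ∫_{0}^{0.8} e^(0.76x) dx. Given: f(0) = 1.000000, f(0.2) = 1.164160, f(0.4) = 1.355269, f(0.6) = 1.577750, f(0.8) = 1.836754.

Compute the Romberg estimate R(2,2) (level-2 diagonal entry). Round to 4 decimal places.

1.1010

R(0,0) (trapezoid, 1 panel, h=0.8000): 1.134702
R(1,0) (trapezoid, 2 panels, h=0.4000): 1.109458
R(2,0) (trapezoid, 4 panels, h=0.2000): 1.103111
R(1,1) = 1.109458 + (1.109458 − 1.134702)/3 = 1.101043
R(2,1) = 1.103111 + (1.103111 − 1.109458)/3 = 1.100995
R(2,2) = 1.100995 + (1.100995 − 1.101043)/15 = 1.100992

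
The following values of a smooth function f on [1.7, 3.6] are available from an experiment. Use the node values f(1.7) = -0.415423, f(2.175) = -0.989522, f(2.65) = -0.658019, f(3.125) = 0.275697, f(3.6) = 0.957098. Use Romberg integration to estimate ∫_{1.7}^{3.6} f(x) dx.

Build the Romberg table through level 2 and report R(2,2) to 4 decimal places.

-0.5689

R(0,0) (trapezoid, 1 panel, h=1.9000): 0.514591
R(1,0) (trapezoid, 2 panels, h=0.9500): -0.367822
R(2,0) (trapezoid, 4 panels, h=0.4750): -0.522978
R(1,1) = -0.367822 + (-0.367822 − 0.514591)/3 = -0.661960
R(2,1) = -0.522978 + (-0.522978 − (-0.367822))/3 = -0.574697
R(2,2) = -0.574697 + (-0.574697 − (-0.661960))/15 = -0.568879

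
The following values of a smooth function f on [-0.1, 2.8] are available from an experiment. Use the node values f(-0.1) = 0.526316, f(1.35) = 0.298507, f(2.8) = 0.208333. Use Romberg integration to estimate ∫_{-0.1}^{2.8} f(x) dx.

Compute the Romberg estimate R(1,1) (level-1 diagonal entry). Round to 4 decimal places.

R(0,0) (trapezoid, 1 panel, h=2.9000): 1.065241
R(1,0) (trapezoid, 2 panels, h=1.4500): 0.965456
R(1,1) = 0.965456 + (0.965456 − 1.065241)/3 = 0.932194

0.9322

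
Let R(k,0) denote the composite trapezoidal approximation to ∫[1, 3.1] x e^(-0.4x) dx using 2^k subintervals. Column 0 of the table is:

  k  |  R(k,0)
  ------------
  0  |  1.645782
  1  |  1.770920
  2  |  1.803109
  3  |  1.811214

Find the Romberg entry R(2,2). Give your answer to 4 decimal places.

1.8139

Richardson extrapolation on the trapezoidal column (denominator 4−1=3):
R(1,1) = (4·1.770920 − 1.645782) / 3 = 1.812633
R(2,1) = (4·1.803109 − 1.770920) / 3 = 1.813839
R(2,2) = (16·1.813839 − 1.812633) / 15 = 1.813919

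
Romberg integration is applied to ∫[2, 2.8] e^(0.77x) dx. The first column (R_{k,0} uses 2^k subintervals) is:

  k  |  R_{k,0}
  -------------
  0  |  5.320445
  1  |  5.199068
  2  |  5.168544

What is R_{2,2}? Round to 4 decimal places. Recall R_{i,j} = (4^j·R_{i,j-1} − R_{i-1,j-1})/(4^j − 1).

5.1584

R_{1,1} = (4·5.199068 − 5.320445) / 3 = 5.158609
R_{2,1} = 5.168544 + (5.168544 − 5.199068)/3 = 5.158369
R_{2,2} = 5.158369 + (5.158369 − 5.158609)/15 = 5.158353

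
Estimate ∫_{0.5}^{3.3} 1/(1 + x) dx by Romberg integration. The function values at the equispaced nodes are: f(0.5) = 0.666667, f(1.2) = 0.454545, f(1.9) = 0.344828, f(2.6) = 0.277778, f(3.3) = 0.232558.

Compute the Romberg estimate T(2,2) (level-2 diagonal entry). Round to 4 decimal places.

1.0536

T(0,0) (trapezoid, 1 panel, h=2.8000): 1.258915
T(1,0) (trapezoid, 2 panels, h=1.4000): 1.112217
T(2,0) (trapezoid, 4 panels, h=0.7000): 1.068734
T(1,1) = 1.112217 + (1.112217 − 1.258915)/3 = 1.063318
T(2,1) = 1.068734 + (1.068734 − 1.112217)/3 = 1.054240
T(2,2) = 1.054240 + (1.054240 − 1.063318)/15 = 1.053635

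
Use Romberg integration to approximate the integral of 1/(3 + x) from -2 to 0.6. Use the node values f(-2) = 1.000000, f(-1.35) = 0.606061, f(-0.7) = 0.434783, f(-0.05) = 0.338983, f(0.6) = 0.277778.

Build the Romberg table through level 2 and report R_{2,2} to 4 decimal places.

1.2828

R_{0,0} (trapezoid, 1 panel, h=2.6000): 1.661111
R_{1,0} (trapezoid, 2 panels, h=1.3000): 1.395774
R_{2,0} (trapezoid, 4 panels, h=0.6500): 1.312165
R_{1,1} = 1.395774 + (1.395774 − 1.661111)/3 = 1.307328
R_{2,1} = 1.312165 + (1.312165 − 1.395774)/3 = 1.284295
R_{2,2} = 1.284295 + (1.284295 − 1.307328)/15 = 1.282759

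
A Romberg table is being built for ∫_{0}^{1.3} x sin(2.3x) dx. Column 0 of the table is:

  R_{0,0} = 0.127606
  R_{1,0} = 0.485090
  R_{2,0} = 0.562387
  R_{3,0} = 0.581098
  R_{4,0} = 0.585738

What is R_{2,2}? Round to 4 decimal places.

0.5871

Richardson extrapolation on the trapezoidal column (denominator 4−1=3):
R_{1,1} = 0.485090 + (0.485090 − 0.127606)/3 = 0.604251
R_{2,1} = (4·0.562387 − 0.485090) / 3 = 0.588153
R_{2,2} = 0.588153 + (0.588153 − 0.604251)/15 = 0.587080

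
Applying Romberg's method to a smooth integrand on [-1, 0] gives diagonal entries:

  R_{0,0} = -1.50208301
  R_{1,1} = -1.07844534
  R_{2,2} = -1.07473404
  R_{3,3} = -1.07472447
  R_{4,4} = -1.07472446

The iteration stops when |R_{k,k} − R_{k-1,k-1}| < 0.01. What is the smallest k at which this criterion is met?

k = 2

|R_{1,1} − R_{0,0}| = 0.42363767 ≥ 0.01
|R_{2,2} − R_{1,1}| = 0.00371130 < 0.01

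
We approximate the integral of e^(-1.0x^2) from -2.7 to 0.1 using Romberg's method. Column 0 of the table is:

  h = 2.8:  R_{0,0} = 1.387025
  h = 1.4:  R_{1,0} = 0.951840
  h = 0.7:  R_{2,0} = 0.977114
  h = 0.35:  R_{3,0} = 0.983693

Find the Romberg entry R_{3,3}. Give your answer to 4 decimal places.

0.9857

Richardson extrapolation on the trapezoidal column (denominator 4−1=3):
R_{1,1} = (4·0.951840 − 1.387025) / 3 = 0.806778
R_{2,1} = (4·0.977114 − 0.951840) / 3 = 0.985539
R_{3,1} = (4·0.983693 − 0.977114) / 3 = 0.985886
R_{2,2} = (16·0.985539 − 0.806778) / 15 = 0.997456
R_{3,2} = 0.985886 + (0.985886 − 0.985539)/15 = 0.985909
R_{3,3} = (64·0.985909 − 0.997456) / 63 = 0.985726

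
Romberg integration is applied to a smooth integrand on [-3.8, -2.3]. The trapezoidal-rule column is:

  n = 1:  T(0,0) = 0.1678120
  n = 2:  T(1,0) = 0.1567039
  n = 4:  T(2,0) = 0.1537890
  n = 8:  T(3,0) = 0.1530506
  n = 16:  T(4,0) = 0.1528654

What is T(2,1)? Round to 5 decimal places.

0.15282

Richardson extrapolation on the trapezoidal column (denominator 4−1=3):
T(2,1) = 0.1537890 + (0.1537890 − 0.1567039)/3 = 0.1528174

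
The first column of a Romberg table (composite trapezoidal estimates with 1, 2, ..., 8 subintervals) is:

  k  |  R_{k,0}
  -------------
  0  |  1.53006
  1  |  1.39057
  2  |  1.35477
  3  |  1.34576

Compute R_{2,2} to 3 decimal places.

1.343

R_{1,1} = 1.39057 + (1.39057 − 1.53006)/3 = 1.34407
R_{2,1} = (4·1.35477 − 1.39057) / 3 = 1.34284
R_{2,2} = (16·1.34284 − 1.34407) / 15 = 1.34276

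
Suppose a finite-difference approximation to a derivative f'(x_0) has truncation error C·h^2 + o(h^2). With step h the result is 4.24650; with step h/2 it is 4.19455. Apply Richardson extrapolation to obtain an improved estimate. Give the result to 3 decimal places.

4.177

The leading error scales as h^2; refining by a factor of 2 reduces it by 2^2 = 4.
Extrapolated value = (4·A(h/2) − A(h)) / (4 − 1)
= (4·4.19455 − 4.24650) / 3
= 12.53170 / 3 = 4.17723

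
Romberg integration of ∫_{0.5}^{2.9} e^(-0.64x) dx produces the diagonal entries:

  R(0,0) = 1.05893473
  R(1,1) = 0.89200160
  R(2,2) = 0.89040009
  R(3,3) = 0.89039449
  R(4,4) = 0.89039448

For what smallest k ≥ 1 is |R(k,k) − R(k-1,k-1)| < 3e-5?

|R(1,1) − R(0,0)| = 0.16693313 ≥ 3e-5
|R(2,2) − R(1,1)| = 0.00160151 ≥ 3e-5
|R(3,3) − R(2,2)| = 0.00000560 < 3e-5

k = 3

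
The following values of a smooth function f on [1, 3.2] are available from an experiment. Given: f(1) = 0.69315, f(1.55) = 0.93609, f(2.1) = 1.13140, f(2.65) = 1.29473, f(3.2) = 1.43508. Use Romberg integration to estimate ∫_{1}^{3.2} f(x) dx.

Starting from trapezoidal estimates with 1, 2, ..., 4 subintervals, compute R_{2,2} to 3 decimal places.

2.441

R_{0,0} (trapezoid, 1 panel, h=2.2000): 2.34105
R_{1,0} (trapezoid, 2 panels, h=1.1000): 2.41507
R_{2,0} (trapezoid, 4 panels, h=0.5500): 2.43448
R_{1,1} = 2.41507 + (2.41507 − 2.34105)/3 = 2.43974
R_{2,1} = 2.43448 + (2.43448 − 2.41507)/3 = 2.44095
R_{2,2} = 2.44095 + (2.44095 − 2.43974)/15 = 2.44103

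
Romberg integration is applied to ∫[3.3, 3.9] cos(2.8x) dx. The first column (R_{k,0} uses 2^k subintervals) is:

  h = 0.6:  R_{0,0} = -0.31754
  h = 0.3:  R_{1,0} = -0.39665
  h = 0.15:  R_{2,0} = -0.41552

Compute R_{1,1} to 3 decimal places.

-0.423

Richardson extrapolation on the trapezoidal column (denominator 4−1=3):
R_{1,1} = (4·(-0.39665) − (-0.31754)) / 3 = -0.42302
(Column j=1 coincides with Simpson's rule on the same nodes.)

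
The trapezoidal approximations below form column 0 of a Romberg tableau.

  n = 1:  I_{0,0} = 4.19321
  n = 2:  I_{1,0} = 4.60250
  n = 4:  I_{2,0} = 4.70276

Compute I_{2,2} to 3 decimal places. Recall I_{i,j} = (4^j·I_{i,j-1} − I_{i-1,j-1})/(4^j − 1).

4.736

Richardson extrapolation on the trapezoidal column (denominator 4−1=3):
I_{1,1} = 4.60250 + (4.60250 − 4.19321)/3 = 4.73893
I_{2,1} = 4.70276 + (4.70276 − 4.60250)/3 = 4.73618
I_{2,2} = 4.73618 + (4.73618 − 4.73893)/15 = 4.73600
(Column j=1 coincides with Simpson's rule on the same nodes.)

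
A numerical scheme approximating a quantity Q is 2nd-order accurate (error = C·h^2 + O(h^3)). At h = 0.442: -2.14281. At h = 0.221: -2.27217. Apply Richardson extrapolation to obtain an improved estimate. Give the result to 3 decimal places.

-2.315

Extrapolated value = (4·A(h/2) − A(h)) / (4 − 1)
= (4·(-2.27217) − (-2.14281)) / 3
= -6.94587 / 3 = -2.31529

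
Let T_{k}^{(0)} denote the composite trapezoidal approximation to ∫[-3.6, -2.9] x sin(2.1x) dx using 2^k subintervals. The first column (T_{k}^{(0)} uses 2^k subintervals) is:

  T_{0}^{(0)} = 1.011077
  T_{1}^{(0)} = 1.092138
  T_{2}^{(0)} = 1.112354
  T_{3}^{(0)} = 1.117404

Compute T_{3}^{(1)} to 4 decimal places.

1.1191

Richardson extrapolation on the trapezoidal column (denominator 4−1=3):
T_{3}^{(1)} = (4·1.117404 − 1.112354) / 3 = 1.119087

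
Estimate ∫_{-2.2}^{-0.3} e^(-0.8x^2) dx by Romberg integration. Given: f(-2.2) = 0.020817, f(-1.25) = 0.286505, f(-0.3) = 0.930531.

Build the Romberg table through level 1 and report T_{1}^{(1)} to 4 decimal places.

0.6642

T_{0}^{(0)} (trapezoid, 1 panel, h=1.9000): 0.903781
T_{1}^{(0)} (trapezoid, 2 panels, h=0.9500): 0.724070
T_{1}^{(1)} = 0.724070 + (0.724070 − 0.903781)/3 = 0.664166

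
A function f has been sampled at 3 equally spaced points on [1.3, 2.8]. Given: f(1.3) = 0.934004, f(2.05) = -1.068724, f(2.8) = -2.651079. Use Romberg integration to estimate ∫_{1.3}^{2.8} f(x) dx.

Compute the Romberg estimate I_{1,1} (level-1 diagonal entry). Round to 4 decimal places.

I_{0,0} (trapezoid, 1 panel, h=1.5000): -1.287806
I_{1,0} (trapezoid, 2 panels, h=0.7500): -1.445446
I_{1,1} = -1.445446 + (-1.445446 − (-1.287806))/3 = -1.497993

-1.4980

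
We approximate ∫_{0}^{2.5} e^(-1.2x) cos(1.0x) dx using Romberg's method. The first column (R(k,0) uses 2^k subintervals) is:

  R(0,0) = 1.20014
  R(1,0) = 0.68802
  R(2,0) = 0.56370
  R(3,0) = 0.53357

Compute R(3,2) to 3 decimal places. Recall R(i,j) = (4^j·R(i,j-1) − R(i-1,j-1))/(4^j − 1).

0.524

Richardson extrapolation on the trapezoidal column (denominator 4−1=3):
R(2,1) = 0.56370 + (0.56370 − 0.68802)/3 = 0.52226
R(3,1) = 0.53357 + (0.53357 − 0.56370)/3 = 0.52353
R(3,2) = 0.52353 + (0.52353 − 0.52226)/15 = 0.52361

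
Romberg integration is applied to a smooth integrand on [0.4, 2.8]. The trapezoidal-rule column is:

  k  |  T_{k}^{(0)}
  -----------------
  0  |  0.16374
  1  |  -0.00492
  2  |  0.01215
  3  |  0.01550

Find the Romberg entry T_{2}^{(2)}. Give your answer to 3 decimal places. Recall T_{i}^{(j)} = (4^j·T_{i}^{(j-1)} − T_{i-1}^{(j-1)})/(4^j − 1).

0.023

T_{1}^{(1)} = (4·(-0.00492) − 0.16374) / 3 = -0.06114
T_{2}^{(1)} = (4·0.01215 − (-0.00492)) / 3 = 0.01784
T_{2}^{(2)} = 0.01784 + (0.01784 − (-0.06114))/15 = 0.02311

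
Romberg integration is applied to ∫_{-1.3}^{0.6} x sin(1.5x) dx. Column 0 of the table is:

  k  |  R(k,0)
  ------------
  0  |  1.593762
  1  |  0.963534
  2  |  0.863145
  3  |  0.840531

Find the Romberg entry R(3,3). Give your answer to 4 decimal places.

0.8332

Richardson extrapolation on the trapezoidal column (denominator 4−1=3):
R(1,1) = (4·0.963534 − 1.593762) / 3 = 0.753458
R(2,1) = 0.863145 + (0.863145 − 0.963534)/3 = 0.829682
R(3,1) = 0.840531 + (0.840531 − 0.863145)/3 = 0.832993
R(2,2) = 0.829682 + (0.829682 − 0.753458)/15 = 0.834764
R(3,2) = 0.832993 + (0.832993 − 0.829682)/15 = 0.833214
R(3,3) = 0.833214 + (0.833214 − 0.834764)/63 = 0.833189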